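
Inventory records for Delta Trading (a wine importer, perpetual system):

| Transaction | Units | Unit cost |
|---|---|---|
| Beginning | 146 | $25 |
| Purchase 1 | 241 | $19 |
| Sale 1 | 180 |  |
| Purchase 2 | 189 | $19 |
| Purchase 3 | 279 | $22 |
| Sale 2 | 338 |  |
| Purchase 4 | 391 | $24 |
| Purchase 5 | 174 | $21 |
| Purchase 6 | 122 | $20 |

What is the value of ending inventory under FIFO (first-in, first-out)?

Ending inventory = $22,718

Sale 1 (180) [FIFO — oldest first]: 146 @ $25 + 34 @ $19 = $4,296
Sale 2 (338) [FIFO — oldest first]: 207 @ $19 + 131 @ $19 = $6,422
Total COGS = $4,296 + $6,422 = $10,718
Ending inventory: 58 @ $19 + 279 @ $22 + 391 @ $24 + 174 @ $21 + 122 @ $20 = $22,718
Check: goods available $33,436 = COGS $10,718 + ending $22,718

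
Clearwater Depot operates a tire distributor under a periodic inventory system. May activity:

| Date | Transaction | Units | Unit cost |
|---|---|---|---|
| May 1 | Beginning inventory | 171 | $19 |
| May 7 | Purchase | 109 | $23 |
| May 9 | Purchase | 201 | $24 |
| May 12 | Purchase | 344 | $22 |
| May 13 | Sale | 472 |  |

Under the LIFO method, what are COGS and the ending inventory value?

May 13, 472 sold [LIFO — newest first]: 344 @ $22 + 128 @ $24 = $10,640
Ending inventory: 171 @ $19 + 109 @ $23 + 73 @ $24 = $7,508

COGS = $10,640; ending inventory = $7,508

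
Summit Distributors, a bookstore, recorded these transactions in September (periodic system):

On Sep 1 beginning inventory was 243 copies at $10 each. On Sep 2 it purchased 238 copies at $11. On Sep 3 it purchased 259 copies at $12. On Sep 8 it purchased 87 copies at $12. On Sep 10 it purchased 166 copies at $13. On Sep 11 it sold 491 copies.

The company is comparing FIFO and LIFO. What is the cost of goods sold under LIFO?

COGS = $6,058

FIFO COGS: 243 @ $10 + 238 @ $11 + 10 @ $12 = $5,168
LIFO COGS: 166 @ $13 + 87 @ $12 + 238 @ $12 = $6,058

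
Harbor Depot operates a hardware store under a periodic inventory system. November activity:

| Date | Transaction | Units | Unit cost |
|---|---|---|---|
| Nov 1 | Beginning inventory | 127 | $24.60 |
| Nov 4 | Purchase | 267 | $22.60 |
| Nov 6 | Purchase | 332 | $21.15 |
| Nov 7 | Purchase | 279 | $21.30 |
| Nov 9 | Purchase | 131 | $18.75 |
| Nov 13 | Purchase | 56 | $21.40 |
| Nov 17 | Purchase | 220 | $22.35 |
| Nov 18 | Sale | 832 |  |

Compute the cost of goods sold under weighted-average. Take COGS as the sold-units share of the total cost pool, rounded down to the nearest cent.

Nov 18, sell 832: 832/1412 × $30,694.55 → $18,086.30
Ending inventory (cost pool remaining) = $12,608.25

COGS = $18,086.30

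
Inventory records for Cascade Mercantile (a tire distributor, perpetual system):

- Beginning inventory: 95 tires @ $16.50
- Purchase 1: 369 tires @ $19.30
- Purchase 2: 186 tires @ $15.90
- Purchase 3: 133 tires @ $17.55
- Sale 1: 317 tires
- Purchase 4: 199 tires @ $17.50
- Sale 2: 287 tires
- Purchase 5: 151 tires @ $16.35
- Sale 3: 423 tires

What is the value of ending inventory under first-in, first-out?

Ending inventory = $1,733.10

Sale 1 (317) [FIFO — oldest first]: 95 @ $16.50 + 222 @ $19.30 = $5,852.10
Sale 2 (287) [FIFO — oldest first]: 147 @ $19.30 + 140 @ $15.90 = $5,063.10
Sale 3 (423) [FIFO — oldest first]: 46 @ $15.90 + 133 @ $17.55 + 199 @ $17.50 + 45 @ $16.35 = $7,283.80
Total COGS = $5,852.10 + $5,063.10 + $7,283.80 = $18,199.00
Ending inventory: 106 @ $16.35 = $1,733.10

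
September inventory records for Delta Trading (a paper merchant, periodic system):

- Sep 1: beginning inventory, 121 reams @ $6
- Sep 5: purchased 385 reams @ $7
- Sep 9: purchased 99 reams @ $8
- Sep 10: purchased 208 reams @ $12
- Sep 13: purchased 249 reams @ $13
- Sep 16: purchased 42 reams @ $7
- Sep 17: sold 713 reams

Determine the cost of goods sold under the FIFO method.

Sep 17, 713 sold [FIFO — oldest first]: 121 @ $6 + 385 @ $7 + 99 @ $8 + 108 @ $12 = $5,509
Ending inventory: 100 @ $12 + 249 @ $13 + 42 @ $7 = $4,731

COGS = $5,509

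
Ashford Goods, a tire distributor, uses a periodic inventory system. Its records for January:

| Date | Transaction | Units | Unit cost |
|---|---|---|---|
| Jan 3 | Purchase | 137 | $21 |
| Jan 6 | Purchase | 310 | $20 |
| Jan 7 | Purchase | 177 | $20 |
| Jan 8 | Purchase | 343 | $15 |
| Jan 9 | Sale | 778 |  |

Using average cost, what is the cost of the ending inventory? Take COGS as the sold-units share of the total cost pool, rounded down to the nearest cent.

Ending inventory = $3,471.59

Jan 9, sell 778: 778/967 × $17,762.00 → $14,290.41
Ending inventory (cost pool remaining) = $3,471.59
Check: goods available $17,762.00 = COGS $14,290.41 + ending $3,471.59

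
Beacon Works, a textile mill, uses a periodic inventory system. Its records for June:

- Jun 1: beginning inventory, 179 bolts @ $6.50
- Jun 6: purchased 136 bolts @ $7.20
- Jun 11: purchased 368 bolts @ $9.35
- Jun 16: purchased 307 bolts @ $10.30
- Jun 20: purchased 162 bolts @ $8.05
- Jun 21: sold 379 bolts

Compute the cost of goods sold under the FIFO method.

Jun 21, 379 sold [FIFO — oldest first]: 179 @ $6.50 + 136 @ $7.20 + 64 @ $9.35 = $2,741.10
Ending inventory: 304 @ $9.35 + 307 @ $10.30 + 162 @ $8.05 = $7,308.60

COGS = $2,741.10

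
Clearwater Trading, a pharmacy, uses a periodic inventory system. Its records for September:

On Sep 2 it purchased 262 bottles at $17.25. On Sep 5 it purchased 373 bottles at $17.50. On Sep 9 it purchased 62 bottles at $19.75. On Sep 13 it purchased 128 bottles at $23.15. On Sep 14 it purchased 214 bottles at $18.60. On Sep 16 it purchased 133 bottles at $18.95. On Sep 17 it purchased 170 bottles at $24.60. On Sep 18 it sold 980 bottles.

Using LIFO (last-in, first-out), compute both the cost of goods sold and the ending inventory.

Sep 18, 980 sold [LIFO — newest first]: 170 @ $24.60 + 133 @ $18.95 + 214 @ $18.60 + 128 @ $23.15 + 62 @ $19.75 + 273 @ $17.50 = $19,647.95
Ending inventory: 262 @ $17.25 + 100 @ $17.50 = $6,269.50

COGS = $19,647.95; ending inventory = $6,269.50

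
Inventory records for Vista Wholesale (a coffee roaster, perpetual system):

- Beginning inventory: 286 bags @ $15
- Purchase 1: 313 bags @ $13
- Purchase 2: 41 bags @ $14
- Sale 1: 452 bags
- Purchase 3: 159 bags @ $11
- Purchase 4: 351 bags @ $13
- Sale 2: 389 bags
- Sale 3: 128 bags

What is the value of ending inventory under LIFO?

Ending inventory = $2,715

Sale 1 (452) [LIFO — newest first]: 41 @ $14 + 313 @ $13 + 98 @ $15 = $6,113
Sale 2 (389) [LIFO — newest first]: 351 @ $13 + 38 @ $11 = $4,981
Sale 3 (128) [LIFO — newest first]: 121 @ $11 + 7 @ $15 = $1,436
Total COGS = $6,113 + $4,981 + $1,436 = $12,530
Ending inventory: 181 @ $15 = $2,715
Check: goods available $15,245 = COGS $12,530 + ending $2,715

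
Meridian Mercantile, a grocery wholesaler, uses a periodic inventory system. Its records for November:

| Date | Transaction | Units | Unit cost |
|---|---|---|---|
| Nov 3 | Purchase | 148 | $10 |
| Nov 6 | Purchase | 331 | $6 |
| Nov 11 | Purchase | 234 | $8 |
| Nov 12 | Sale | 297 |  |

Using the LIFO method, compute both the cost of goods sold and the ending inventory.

COGS = $2,250; ending inventory = $3,088

Nov 12, 297 sold [LIFO — newest first]: 234 @ $8 + 63 @ $6 = $2,250
Ending inventory: 148 @ $10 + 268 @ $6 = $3,088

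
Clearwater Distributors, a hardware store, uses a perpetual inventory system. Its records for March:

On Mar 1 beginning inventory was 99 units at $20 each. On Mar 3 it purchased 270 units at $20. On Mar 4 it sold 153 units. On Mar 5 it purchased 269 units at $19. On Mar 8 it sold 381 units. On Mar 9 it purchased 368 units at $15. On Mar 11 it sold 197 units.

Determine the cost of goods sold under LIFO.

Mar 4, 153 sold [LIFO — newest first]: 153 @ $20 = $3,060
Mar 8, 381 sold [LIFO — newest first]: 269 @ $19 + 112 @ $20 = $7,351
Mar 11, 197 sold [LIFO — newest first]: 197 @ $15 = $2,955
Total COGS = $3,060 + $7,351 + $2,955 = $13,366
Ending inventory: 99 @ $20 + 5 @ $20 + 171 @ $15 = $4,645

COGS = $13,366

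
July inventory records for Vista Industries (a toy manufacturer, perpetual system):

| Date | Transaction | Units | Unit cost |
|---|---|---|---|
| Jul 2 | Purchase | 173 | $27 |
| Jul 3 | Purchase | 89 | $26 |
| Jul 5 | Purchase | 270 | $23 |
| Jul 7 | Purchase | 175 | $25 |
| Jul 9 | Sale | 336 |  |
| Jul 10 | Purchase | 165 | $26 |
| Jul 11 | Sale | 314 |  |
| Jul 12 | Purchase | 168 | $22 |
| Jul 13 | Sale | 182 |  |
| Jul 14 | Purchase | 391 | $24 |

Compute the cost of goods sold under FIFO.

COGS = $20,820

Jul 9, 336 sold [FIFO — oldest first]: 173 @ $27 + 89 @ $26 + 74 @ $23 = $8,687
Jul 11, 314 sold [FIFO — oldest first]: 196 @ $23 + 118 @ $25 = $7,458
Jul 13, 182 sold [FIFO — oldest first]: 57 @ $25 + 125 @ $26 = $4,675
Total COGS = $8,687 + $7,458 + $4,675 = $20,820
Ending inventory: 40 @ $26 + 168 @ $22 + 391 @ $24 = $14,120
Check: goods available $34,940 = COGS $20,820 + ending $14,120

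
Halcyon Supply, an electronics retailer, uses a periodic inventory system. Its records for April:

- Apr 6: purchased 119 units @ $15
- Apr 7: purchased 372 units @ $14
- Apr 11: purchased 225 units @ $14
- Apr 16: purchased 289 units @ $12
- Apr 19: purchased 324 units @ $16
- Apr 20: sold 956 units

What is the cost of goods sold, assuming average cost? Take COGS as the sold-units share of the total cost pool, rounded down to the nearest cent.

COGS = $13,519.95

Apr 20, sell 956: 956/1329 × $18,795.00 → $13,519.95
Ending inventory (cost pool remaining) = $5,275.05
Check: goods available $18,795.00 = COGS $13,519.95 + ending $5,275.05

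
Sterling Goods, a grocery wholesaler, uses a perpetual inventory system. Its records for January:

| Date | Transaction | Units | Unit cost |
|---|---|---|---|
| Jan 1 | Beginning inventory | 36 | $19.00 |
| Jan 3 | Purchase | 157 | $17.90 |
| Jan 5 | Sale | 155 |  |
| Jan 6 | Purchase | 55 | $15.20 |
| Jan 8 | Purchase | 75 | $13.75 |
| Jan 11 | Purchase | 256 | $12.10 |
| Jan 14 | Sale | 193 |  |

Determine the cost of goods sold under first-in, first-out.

COGS = $5,664.05

Jan 5, 155 sold [FIFO — oldest first]: 36 @ $19.00 + 119 @ $17.90 = $2,814.10
Jan 14, 193 sold [FIFO — oldest first]: 38 @ $17.90 + 55 @ $15.20 + 75 @ $13.75 + 25 @ $12.10 = $2,849.95
Total COGS = $2,814.10 + $2,849.95 = $5,664.05
Ending inventory: 231 @ $12.10 = $2,795.10
Check: goods available $8,459.15 = COGS $5,664.05 + ending $2,795.10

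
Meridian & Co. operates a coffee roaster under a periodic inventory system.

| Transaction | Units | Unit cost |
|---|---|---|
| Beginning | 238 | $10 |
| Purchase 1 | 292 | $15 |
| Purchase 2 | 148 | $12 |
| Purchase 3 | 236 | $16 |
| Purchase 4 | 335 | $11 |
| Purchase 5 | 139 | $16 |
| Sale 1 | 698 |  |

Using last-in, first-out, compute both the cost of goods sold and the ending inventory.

Sale 1 (698) [LIFO — newest first]: 139 @ $16 + 335 @ $11 + 224 @ $16 = $9,493
Ending inventory: 238 @ $10 + 292 @ $15 + 148 @ $12 + 12 @ $16 = $8,728

COGS = $9,493; ending inventory = $8,728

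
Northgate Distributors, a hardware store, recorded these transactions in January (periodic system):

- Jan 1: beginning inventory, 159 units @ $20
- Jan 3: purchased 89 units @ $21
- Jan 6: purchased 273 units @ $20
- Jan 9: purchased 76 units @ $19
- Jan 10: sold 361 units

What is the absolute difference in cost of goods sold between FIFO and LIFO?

FIFO COGS: 159 @ $20 + 89 @ $21 + 113 @ $20 = $7,309
LIFO COGS: 76 @ $19 + 273 @ $20 + 12 @ $21 = $7,156
Difference = |$7,309 − $7,156| = $153

$153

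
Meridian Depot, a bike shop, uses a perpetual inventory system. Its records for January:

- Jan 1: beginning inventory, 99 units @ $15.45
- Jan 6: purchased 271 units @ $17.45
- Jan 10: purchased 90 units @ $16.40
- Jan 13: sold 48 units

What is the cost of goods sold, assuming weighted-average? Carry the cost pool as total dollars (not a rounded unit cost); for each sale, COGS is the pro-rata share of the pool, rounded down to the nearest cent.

COGS = $807.07

After Jan 1: 99 on hand, pool $1,529.55 (≈ $15.4500 each)
After Jan 6: 370 on hand, pool $6,258.50 (≈ $16.9149 each)
After Jan 10: 460 on hand, pool $7,734.50 (≈ $16.8141 each)
Jan 13, sell 48: 48/460 × $7,734.50 → $807.07
Ending inventory (cost pool remaining) = $6,927.43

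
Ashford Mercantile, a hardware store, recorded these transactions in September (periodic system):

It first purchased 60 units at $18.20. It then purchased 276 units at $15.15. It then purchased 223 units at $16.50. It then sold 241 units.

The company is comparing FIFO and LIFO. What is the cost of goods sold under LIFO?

COGS = $3,952.20

FIFO COGS: 60 @ $18.20 + 181 @ $15.15 = $3,834.15
LIFO COGS: 223 @ $16.50 + 18 @ $15.15 = $3,952.20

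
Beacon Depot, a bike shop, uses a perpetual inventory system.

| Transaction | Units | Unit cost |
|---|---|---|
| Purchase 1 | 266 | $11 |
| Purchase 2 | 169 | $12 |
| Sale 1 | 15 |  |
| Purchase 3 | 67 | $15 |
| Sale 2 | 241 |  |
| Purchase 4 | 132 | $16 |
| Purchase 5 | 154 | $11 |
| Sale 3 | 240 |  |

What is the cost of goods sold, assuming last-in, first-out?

Sale 1 (15) [LIFO — newest first]: 15 @ $12 = $180
Sale 2 (241) [LIFO — newest first]: 67 @ $15 + 154 @ $12 + 20 @ $11 = $3,073
Sale 3 (240) [LIFO — newest first]: 154 @ $11 + 86 @ $16 = $3,070
Total COGS = $180 + $3,073 + $3,070 = $6,323
Ending inventory: 246 @ $11 + 46 @ $16 = $3,442

COGS = $6,323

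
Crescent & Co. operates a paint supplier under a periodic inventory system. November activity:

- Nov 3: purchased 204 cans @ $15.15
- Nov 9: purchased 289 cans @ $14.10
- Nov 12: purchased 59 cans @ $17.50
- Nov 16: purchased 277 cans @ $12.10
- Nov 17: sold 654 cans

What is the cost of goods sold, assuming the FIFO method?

COGS = $9,432.20

Nov 17, 654 sold [FIFO — oldest first]: 204 @ $15.15 + 289 @ $14.10 + 59 @ $17.50 + 102 @ $12.10 = $9,432.20
Ending inventory: 175 @ $12.10 = $2,117.50
Check: goods available $11,549.70 = COGS $9,432.20 + ending $2,117.50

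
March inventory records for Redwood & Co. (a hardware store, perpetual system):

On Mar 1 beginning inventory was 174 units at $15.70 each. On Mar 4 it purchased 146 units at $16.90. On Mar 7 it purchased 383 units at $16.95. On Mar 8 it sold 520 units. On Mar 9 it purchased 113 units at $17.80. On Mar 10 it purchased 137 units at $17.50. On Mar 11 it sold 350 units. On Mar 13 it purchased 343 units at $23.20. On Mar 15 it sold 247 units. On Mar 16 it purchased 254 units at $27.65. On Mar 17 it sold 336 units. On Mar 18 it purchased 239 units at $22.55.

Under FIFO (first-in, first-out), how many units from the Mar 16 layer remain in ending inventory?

Mar 8, 520 sold [FIFO — oldest first]: 174 @ $15.70 + 146 @ $16.90 + 200 @ $16.95 = $8,589.20
Mar 11, 350 sold [FIFO — oldest first]: 183 @ $16.95 + 113 @ $17.80 + 54 @ $17.50 = $6,058.25
Mar 15, 247 sold [FIFO — oldest first]: 83 @ $17.50 + 164 @ $23.20 = $5,257.30
Mar 17, 336 sold [FIFO — oldest first]: 179 @ $23.20 + 157 @ $27.65 = $8,493.85
Total COGS = $8,589.20 + $6,058.25 + $5,257.30 + $8,493.85 = $28,398.60
Ending inventory: 97 @ $27.65 + 239 @ $22.55 = $8,071.50

97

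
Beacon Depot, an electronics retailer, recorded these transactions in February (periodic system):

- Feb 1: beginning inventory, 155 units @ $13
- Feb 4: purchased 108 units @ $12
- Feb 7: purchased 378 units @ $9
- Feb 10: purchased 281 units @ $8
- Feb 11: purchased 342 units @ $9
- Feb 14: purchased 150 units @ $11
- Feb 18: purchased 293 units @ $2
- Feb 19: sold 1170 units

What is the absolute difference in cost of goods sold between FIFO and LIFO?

FIFO COGS: 155 @ $13 + 108 @ $12 + 378 @ $9 + 281 @ $8 + 248 @ $9 = $11,193
LIFO COGS: 293 @ $2 + 150 @ $11 + 342 @ $9 + 281 @ $8 + 104 @ $9 = $8,498
Difference = |$11,193 − $8,498| = $2,695

$2,695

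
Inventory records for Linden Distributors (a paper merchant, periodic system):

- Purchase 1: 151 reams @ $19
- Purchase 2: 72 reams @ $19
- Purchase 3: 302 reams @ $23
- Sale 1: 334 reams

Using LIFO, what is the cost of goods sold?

Sale 1 (334) [LIFO — newest first]: 302 @ $23 + 32 @ $19 = $7,554
Ending inventory: 151 @ $19 + 40 @ $19 = $3,629

COGS = $7,554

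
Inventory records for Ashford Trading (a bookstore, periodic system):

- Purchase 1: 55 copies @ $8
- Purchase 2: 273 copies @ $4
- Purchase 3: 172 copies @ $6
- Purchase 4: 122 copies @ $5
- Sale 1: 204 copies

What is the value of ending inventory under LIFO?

Sale 1 (204) [LIFO — newest first]: 122 @ $5 + 82 @ $6 = $1,102
Ending inventory: 55 @ $8 + 273 @ $4 + 90 @ $6 = $2,072
Check: goods available $3,174 = COGS $1,102 + ending $2,072

Ending inventory = $2,072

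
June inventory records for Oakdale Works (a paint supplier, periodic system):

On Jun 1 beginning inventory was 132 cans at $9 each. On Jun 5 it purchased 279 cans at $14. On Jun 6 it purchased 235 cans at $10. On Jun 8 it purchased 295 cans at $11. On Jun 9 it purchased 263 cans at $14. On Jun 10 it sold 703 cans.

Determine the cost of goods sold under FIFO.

COGS = $8,071

Jun 10, 703 sold [FIFO — oldest first]: 132 @ $9 + 279 @ $14 + 235 @ $10 + 57 @ $11 = $8,071
Ending inventory: 238 @ $11 + 263 @ $14 = $6,300
Check: goods available $14,371 = COGS $8,071 + ending $6,300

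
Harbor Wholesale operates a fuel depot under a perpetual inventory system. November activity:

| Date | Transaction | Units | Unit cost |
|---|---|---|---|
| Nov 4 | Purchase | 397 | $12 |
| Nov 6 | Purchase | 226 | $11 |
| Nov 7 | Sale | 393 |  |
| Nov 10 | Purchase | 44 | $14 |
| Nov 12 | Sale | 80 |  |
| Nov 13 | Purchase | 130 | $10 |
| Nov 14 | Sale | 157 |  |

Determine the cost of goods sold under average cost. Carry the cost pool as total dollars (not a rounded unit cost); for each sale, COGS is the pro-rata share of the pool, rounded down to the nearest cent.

After Nov 4: 397 on hand, pool $4,764.00 (≈ $12.0000 each)
After Nov 6: 623 on hand, pool $7,250.00 (≈ $11.6372 each)
Nov 7, sell 393: 393/623 × $7,250.00 → $4,573.43
After Nov 10: 274 on hand, pool $3,292.57 (≈ $12.0167 each)
Nov 12, sell 80: 80/274 × $3,292.57 → $961.33
After Nov 13: 324 on hand, pool $3,631.24 (≈ $11.2075 each)
Nov 14, sell 157: 157/324 × $3,631.24 → $1,759.58
Total COGS = $4,573.43 + $961.33 + $1,759.58 = $7,294.34
Ending inventory (cost pool remaining) = $1,871.66

COGS = $7,294.34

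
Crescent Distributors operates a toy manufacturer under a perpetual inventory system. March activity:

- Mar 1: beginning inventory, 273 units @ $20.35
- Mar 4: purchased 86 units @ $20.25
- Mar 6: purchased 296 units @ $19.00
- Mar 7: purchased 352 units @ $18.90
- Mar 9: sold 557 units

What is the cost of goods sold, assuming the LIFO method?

COGS = $10,547.80

Mar 9, 557 sold [LIFO — newest first]: 352 @ $18.90 + 205 @ $19.00 = $10,547.80
Ending inventory: 273 @ $20.35 + 86 @ $20.25 + 91 @ $19.00 = $9,026.05
Check: goods available $19,573.85 = COGS $10,547.80 + ending $9,026.05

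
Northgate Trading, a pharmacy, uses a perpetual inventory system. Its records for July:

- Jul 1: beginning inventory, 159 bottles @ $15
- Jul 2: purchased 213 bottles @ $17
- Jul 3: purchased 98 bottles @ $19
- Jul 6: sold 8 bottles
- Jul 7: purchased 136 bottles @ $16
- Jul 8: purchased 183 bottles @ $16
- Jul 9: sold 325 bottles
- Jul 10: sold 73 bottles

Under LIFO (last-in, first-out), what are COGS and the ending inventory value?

COGS = $6,757; ending inventory = $6,215

Jul 6, 8 sold [LIFO — newest first]: 8 @ $19 = $152
Jul 9, 325 sold [LIFO — newest first]: 183 @ $16 + 136 @ $16 + 6 @ $19 = $5,218
Jul 10, 73 sold [LIFO — newest first]: 73 @ $19 = $1,387
Total COGS = $152 + $5,218 + $1,387 = $6,757
Ending inventory: 159 @ $15 + 213 @ $17 + 11 @ $19 = $6,215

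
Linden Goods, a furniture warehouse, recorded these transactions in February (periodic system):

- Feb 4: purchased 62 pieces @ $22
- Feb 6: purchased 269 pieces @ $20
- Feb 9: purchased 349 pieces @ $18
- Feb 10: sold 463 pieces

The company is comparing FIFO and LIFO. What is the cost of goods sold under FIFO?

COGS = $9,120

FIFO COGS: 62 @ $22 + 269 @ $20 + 132 @ $18 = $9,120
LIFO COGS: 349 @ $18 + 114 @ $20 = $8,562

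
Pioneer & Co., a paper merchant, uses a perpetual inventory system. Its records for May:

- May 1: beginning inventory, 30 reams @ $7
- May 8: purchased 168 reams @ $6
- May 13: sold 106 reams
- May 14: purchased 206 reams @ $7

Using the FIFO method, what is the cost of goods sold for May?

May 13, 106 sold [FIFO — oldest first]: 30 @ $7 + 76 @ $6 = $666
Ending inventory: 92 @ $6 + 206 @ $7 = $1,994

COGS = $666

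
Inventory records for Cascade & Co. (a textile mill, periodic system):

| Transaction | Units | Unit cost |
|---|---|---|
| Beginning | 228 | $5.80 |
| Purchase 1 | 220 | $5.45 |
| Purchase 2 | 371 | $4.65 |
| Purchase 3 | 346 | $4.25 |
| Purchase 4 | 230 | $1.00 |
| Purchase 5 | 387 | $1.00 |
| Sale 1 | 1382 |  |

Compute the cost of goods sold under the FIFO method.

Sale 1 (1382) [FIFO — oldest first]: 228 @ $5.80 + 220 @ $5.45 + 371 @ $4.65 + 346 @ $4.25 + 217 @ $1.00 = $5,934.05
Ending inventory: 13 @ $1.00 + 387 @ $1.00 = $400.00

COGS = $5,934.05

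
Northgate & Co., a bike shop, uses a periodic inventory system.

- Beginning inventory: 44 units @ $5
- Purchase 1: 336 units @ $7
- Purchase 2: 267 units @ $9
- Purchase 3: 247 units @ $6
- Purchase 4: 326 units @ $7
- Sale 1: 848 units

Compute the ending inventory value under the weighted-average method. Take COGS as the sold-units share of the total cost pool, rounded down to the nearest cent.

Ending inventory = $2,664.68

Sale 1, sell 848: 848/1220 × $8,739.00 → $6,074.32
Ending inventory (cost pool remaining) = $2,664.68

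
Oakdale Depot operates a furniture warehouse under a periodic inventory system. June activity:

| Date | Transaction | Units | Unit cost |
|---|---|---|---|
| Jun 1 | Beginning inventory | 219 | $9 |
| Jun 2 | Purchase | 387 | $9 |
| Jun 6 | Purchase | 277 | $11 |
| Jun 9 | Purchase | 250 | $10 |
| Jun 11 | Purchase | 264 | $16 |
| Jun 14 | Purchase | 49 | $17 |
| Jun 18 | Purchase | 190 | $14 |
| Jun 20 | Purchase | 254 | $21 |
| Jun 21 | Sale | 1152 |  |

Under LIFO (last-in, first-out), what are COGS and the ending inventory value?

Jun 21, 1152 sold [LIFO — newest first]: 254 @ $21 + 190 @ $14 + 49 @ $17 + 264 @ $16 + 250 @ $10 + 145 @ $11 = $17,146
Ending inventory: 219 @ $9 + 387 @ $9 + 132 @ $11 = $6,906

COGS = $17,146; ending inventory = $6,906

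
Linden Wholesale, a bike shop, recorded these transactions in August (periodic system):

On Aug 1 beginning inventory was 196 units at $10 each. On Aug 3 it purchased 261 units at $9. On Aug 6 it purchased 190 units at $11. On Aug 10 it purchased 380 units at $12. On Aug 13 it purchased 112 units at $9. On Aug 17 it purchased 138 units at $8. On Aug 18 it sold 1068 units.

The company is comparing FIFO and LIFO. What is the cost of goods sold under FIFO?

COGS = $11,328

FIFO COGS: 196 @ $10 + 261 @ $9 + 190 @ $11 + 380 @ $12 + 41 @ $9 = $11,328
LIFO COGS: 138 @ $8 + 112 @ $9 + 380 @ $12 + 190 @ $11 + 248 @ $9 = $10,994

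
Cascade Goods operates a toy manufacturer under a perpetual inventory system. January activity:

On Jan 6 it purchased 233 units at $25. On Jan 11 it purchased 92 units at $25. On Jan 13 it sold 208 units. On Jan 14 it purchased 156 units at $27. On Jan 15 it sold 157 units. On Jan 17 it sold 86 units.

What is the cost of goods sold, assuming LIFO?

Jan 13, 208 sold [LIFO — newest first]: 92 @ $25 + 116 @ $25 = $5,200
Jan 15, 157 sold [LIFO — newest first]: 156 @ $27 + 1 @ $25 = $4,237
Jan 17, 86 sold [LIFO — newest first]: 86 @ $25 = $2,150
Total COGS = $5,200 + $4,237 + $2,150 = $11,587
Ending inventory: 30 @ $25 = $750

COGS = $11,587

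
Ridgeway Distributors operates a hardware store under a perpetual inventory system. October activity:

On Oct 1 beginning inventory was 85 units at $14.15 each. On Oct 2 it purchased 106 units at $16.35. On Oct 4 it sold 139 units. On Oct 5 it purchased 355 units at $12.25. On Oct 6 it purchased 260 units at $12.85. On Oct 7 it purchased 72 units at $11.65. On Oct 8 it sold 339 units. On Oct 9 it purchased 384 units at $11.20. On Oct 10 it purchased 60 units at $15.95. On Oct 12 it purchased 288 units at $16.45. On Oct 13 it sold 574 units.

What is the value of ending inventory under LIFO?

Ending inventory = $6,768.40

Oct 4, 139 sold [LIFO — newest first]: 106 @ $16.35 + 33 @ $14.15 = $2,200.05
Oct 8, 339 sold [LIFO — newest first]: 72 @ $11.65 + 260 @ $12.85 + 7 @ $12.25 = $4,265.55
Oct 13, 574 sold [LIFO — newest first]: 288 @ $16.45 + 60 @ $15.95 + 226 @ $11.20 = $8,225.80
Total COGS = $2,200.05 + $4,265.55 + $8,225.80 = $14,691.40
Ending inventory: 52 @ $14.15 + 348 @ $12.25 + 158 @ $11.20 = $6,768.40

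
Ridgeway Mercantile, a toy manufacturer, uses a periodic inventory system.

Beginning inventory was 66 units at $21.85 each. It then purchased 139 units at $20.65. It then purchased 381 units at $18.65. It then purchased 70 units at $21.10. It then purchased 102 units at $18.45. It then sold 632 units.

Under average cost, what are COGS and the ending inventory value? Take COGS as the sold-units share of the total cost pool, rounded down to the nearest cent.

Sale 1, sell 632: 632/758 × $14,777.00 → $12,320.66
Ending inventory (cost pool remaining) = $2,456.34

COGS = $12,320.66; ending inventory = $2,456.34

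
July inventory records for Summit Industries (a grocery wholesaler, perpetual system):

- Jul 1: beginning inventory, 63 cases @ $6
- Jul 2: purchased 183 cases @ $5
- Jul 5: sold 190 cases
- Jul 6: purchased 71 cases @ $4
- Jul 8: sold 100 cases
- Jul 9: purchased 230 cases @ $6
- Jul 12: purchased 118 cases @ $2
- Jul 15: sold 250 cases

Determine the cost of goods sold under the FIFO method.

Jul 5, 190 sold [FIFO — oldest first]: 63 @ $6 + 127 @ $5 = $1,013
Jul 8, 100 sold [FIFO — oldest first]: 56 @ $5 + 44 @ $4 = $456
Jul 15, 250 sold [FIFO — oldest first]: 27 @ $4 + 223 @ $6 = $1,446
Total COGS = $1,013 + $456 + $1,446 = $2,915
Ending inventory: 7 @ $6 + 118 @ $2 = $278

COGS = $2,915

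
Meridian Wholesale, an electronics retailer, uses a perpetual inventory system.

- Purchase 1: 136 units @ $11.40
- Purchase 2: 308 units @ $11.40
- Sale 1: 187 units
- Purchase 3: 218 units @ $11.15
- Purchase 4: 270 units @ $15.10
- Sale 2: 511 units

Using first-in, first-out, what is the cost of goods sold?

COGS = $8,035.90

Sale 1 (187) [FIFO — oldest first]: 136 @ $11.40 + 51 @ $11.40 = $2,131.80
Sale 2 (511) [FIFO — oldest first]: 257 @ $11.40 + 218 @ $11.15 + 36 @ $15.10 = $5,904.10
Total COGS = $2,131.80 + $5,904.10 = $8,035.90
Ending inventory: 234 @ $15.10 = $3,533.40
Check: goods available $11,569.30 = COGS $8,035.90 + ending $3,533.40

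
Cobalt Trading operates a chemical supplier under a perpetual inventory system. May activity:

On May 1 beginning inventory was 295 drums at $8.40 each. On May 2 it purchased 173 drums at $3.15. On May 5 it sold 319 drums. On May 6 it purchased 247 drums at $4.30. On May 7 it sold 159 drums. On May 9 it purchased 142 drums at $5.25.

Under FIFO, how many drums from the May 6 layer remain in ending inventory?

May 5, 319 sold [FIFO — oldest first]: 295 @ $8.40 + 24 @ $3.15 = $2,553.60
May 7, 159 sold [FIFO — oldest first]: 149 @ $3.15 + 10 @ $4.30 = $512.35
Total COGS = $2,553.60 + $512.35 = $3,065.95
Ending inventory: 237 @ $4.30 + 142 @ $5.25 = $1,764.60

237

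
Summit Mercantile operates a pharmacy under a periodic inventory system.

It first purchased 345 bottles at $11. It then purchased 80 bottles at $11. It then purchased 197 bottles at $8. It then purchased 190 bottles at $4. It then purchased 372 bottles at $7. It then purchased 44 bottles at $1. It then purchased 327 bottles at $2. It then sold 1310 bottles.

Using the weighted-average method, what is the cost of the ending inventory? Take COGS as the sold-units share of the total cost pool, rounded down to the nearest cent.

Ending inventory = $1,624.88

Sale 1, sell 1310: 1310/1555 × $10,313.00 → $8,688.12
Ending inventory (cost pool remaining) = $1,624.88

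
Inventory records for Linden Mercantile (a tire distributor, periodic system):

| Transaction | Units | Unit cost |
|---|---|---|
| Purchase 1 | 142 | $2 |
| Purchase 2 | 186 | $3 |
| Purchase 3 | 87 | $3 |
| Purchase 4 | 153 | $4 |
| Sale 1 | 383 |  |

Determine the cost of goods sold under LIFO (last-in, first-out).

COGS = $1,302

Sale 1 (383) [LIFO — newest first]: 153 @ $4 + 87 @ $3 + 143 @ $3 = $1,302
Ending inventory: 142 @ $2 + 43 @ $3 = $413
Check: goods available $1,715 = COGS $1,302 + ending $413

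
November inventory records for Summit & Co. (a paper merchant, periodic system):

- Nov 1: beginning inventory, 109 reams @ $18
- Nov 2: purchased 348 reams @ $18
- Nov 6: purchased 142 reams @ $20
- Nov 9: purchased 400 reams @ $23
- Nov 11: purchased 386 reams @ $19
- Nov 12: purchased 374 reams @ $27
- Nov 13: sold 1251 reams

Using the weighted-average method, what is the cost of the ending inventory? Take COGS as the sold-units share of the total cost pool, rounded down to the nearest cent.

Ending inventory = $10,887.20

Nov 13, sell 1251: 1251/1759 × $37,698.00 → $26,810.80
Ending inventory (cost pool remaining) = $10,887.20
Check: goods available $37,698.00 = COGS $26,810.80 + ending $10,887.20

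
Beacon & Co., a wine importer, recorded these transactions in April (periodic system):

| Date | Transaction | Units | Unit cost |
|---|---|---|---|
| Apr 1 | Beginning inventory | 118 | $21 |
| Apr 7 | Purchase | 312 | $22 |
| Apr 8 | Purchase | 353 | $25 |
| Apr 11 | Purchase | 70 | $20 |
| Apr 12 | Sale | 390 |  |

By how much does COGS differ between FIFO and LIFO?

FIFO COGS: 118 @ $21 + 272 @ $22 = $8,462
LIFO COGS: 70 @ $20 + 320 @ $25 = $9,400
Difference = |$8,462 − $9,400| = $938

$938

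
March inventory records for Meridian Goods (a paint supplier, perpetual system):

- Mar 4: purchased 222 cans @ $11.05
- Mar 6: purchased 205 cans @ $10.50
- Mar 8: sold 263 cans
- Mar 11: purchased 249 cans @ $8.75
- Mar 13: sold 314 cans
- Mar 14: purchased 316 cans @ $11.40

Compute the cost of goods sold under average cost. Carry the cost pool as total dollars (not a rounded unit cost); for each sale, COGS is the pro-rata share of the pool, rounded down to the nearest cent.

After Mar 4: 222 on hand, pool $2,453.10 (≈ $11.0500 each)
After Mar 6: 427 on hand, pool $4,605.60 (≈ $10.7859 each)
Mar 8, sell 263: 263/427 × $4,605.60 → $2,836.70
After Mar 11: 413 on hand, pool $3,947.65 (≈ $9.5585 each)
Mar 13, sell 314: 314/413 × $3,947.65 → $3,001.36
After Mar 14: 415 on hand, pool $4,548.69 (≈ $10.9607 each)
Total COGS = $2,836.70 + $3,001.36 = $5,838.06
Ending inventory (cost pool remaining) = $4,548.69

COGS = $5,838.06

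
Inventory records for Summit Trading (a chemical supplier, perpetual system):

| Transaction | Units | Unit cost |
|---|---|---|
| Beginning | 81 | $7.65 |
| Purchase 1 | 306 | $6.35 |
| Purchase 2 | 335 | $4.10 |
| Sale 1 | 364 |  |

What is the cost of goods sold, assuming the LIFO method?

Sale 1 (364) [LIFO — newest first]: 335 @ $4.10 + 29 @ $6.35 = $1,557.65
Ending inventory: 81 @ $7.65 + 277 @ $6.35 = $2,378.60

COGS = $1,557.65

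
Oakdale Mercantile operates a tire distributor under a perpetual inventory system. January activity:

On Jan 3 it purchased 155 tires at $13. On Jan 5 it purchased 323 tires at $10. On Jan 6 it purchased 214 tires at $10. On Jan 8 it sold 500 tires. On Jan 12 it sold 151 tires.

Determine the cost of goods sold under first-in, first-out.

COGS = $6,975

Jan 8, 500 sold [FIFO — oldest first]: 155 @ $13 + 323 @ $10 + 22 @ $10 = $5,465
Jan 12, 151 sold [FIFO — oldest first]: 151 @ $10 = $1,510
Total COGS = $5,465 + $1,510 = $6,975
Ending inventory: 41 @ $10 = $410
Check: goods available $7,385 = COGS $6,975 + ending $410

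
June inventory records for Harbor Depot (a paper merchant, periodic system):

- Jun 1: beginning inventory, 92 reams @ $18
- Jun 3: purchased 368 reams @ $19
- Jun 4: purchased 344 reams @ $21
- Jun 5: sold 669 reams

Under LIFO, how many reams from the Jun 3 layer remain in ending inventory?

Jun 5, 669 sold [LIFO — newest first]: 344 @ $21 + 325 @ $19 = $13,399
Ending inventory: 92 @ $18 + 43 @ $19 = $2,473
Check: goods available $15,872 = COGS $13,399 + ending $2,473

43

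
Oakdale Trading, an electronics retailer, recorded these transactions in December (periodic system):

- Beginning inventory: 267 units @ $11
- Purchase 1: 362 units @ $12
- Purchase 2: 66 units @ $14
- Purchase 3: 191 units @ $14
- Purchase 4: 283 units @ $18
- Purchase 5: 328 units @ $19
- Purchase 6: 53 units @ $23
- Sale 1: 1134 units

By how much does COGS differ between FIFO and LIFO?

$3,356

FIFO COGS: 267 @ $11 + 362 @ $12 + 66 @ $14 + 191 @ $14 + 248 @ $18 = $15,343
LIFO COGS: 53 @ $23 + 328 @ $19 + 283 @ $18 + 191 @ $14 + 66 @ $14 + 213 @ $12 = $18,699
Difference = |$15,343 − $18,699| = $3,356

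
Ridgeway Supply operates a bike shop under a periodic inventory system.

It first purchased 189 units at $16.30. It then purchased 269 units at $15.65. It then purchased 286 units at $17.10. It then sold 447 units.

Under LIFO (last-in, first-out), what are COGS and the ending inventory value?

COGS = $7,410.25; ending inventory = $4,770.90

Sale 1 (447) [LIFO — newest first]: 286 @ $17.10 + 161 @ $15.65 = $7,410.25
Ending inventory: 189 @ $16.30 + 108 @ $15.65 = $4,770.90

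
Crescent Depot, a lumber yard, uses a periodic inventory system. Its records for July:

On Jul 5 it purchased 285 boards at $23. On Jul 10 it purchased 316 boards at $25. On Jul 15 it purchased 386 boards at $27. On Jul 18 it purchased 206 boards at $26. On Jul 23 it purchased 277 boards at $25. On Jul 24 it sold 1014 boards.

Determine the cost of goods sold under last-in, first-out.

COGS = $26,328

Jul 24, 1014 sold [LIFO — newest first]: 277 @ $25 + 206 @ $26 + 386 @ $27 + 145 @ $25 = $26,328
Ending inventory: 285 @ $23 + 171 @ $25 = $10,830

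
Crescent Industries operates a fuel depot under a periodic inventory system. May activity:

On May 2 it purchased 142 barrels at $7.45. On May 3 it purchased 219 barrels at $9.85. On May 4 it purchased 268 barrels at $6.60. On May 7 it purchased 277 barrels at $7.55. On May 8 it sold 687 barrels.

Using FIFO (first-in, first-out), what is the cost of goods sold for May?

May 8, 687 sold [FIFO — oldest first]: 142 @ $7.45 + 219 @ $9.85 + 268 @ $6.60 + 58 @ $7.55 = $5,421.75
Ending inventory: 219 @ $7.55 = $1,653.45

COGS = $5,421.75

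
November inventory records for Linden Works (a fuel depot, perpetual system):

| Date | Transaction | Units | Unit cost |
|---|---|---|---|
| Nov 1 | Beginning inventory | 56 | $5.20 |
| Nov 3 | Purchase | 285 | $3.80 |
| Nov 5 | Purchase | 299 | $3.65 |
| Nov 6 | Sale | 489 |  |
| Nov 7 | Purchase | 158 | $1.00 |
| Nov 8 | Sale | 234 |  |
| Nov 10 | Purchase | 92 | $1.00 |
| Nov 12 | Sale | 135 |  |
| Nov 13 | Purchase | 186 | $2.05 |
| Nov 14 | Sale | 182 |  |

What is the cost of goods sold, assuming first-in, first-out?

COGS = $3,023.05

Nov 6, 489 sold [FIFO — oldest first]: 56 @ $5.20 + 285 @ $3.80 + 148 @ $3.65 = $1,914.40
Nov 8, 234 sold [FIFO — oldest first]: 151 @ $3.65 + 83 @ $1.00 = $634.15
Nov 12, 135 sold [FIFO — oldest first]: 75 @ $1.00 + 60 @ $1.00 = $135.00
Nov 14, 182 sold [FIFO — oldest first]: 32 @ $1.00 + 150 @ $2.05 = $339.50
Total COGS = $1,914.40 + $634.15 + $135.00 + $339.50 = $3,023.05
Ending inventory: 36 @ $2.05 = $73.80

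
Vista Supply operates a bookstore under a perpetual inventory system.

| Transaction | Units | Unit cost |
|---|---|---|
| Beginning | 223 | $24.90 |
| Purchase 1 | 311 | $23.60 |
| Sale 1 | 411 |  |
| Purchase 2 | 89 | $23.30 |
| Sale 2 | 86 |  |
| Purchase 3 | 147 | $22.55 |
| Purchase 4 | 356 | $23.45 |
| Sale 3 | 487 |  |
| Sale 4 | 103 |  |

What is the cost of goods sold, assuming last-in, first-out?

COGS = $25,657.95

Sale 1 (411) [LIFO — newest first]: 311 @ $23.60 + 100 @ $24.90 = $9,829.60
Sale 2 (86) [LIFO — newest first]: 86 @ $23.30 = $2,003.80
Sale 3 (487) [LIFO — newest first]: 356 @ $23.45 + 131 @ $22.55 = $11,302.25
Sale 4 (103) [LIFO — newest first]: 16 @ $22.55 + 3 @ $23.30 + 84 @ $24.90 = $2,522.30
Total COGS = $9,829.60 + $2,003.80 + $11,302.25 + $2,522.30 = $25,657.95
Ending inventory: 39 @ $24.90 = $971.10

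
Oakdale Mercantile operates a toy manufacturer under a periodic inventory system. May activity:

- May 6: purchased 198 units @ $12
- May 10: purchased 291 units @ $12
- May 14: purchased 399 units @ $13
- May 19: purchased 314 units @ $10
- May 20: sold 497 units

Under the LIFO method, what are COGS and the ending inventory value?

COGS = $5,519; ending inventory = $8,676

May 20, 497 sold [LIFO — newest first]: 314 @ $10 + 183 @ $13 = $5,519
Ending inventory: 198 @ $12 + 291 @ $12 + 216 @ $13 = $8,676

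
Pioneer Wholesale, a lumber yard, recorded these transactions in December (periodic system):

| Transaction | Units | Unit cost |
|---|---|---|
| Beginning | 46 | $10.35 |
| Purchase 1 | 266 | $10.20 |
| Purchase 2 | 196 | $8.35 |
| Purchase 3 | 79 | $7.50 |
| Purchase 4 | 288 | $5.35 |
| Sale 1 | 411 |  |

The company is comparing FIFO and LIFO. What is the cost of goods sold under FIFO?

FIFO COGS: 46 @ $10.35 + 266 @ $10.20 + 99 @ $8.35 = $4,015.95
LIFO COGS: 288 @ $5.35 + 79 @ $7.50 + 44 @ $8.35 = $2,500.70

COGS = $4,015.95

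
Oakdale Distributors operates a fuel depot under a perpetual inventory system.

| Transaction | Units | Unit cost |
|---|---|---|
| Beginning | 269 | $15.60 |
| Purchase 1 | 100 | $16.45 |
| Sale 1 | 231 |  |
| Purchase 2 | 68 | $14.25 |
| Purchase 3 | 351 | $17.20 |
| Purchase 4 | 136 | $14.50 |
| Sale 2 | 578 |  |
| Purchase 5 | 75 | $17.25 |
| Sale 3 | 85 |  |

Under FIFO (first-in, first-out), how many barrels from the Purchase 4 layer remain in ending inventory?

Sale 1 (231) [FIFO — oldest first]: 231 @ $15.60 = $3,603.60
Sale 2 (578) [FIFO — oldest first]: 38 @ $15.60 + 100 @ $16.45 + 68 @ $14.25 + 351 @ $17.20 + 21 @ $14.50 = $9,548.50
Sale 3 (85) [FIFO — oldest first]: 85 @ $14.50 = $1,232.50
Total COGS = $3,603.60 + $9,548.50 + $1,232.50 = $14,384.60
Ending inventory: 30 @ $14.50 + 75 @ $17.25 = $1,728.75

30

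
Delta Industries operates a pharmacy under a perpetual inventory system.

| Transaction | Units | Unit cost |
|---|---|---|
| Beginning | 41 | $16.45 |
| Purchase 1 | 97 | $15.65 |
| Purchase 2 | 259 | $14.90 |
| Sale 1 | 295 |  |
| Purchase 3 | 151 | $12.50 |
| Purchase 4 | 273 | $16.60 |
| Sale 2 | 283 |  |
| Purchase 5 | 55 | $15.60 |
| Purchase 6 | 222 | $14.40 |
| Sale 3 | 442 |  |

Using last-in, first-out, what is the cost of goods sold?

Sale 1 (295) [LIFO — newest first]: 259 @ $14.90 + 36 @ $15.65 = $4,422.50
Sale 2 (283) [LIFO — newest first]: 273 @ $16.60 + 10 @ $12.50 = $4,656.80
Sale 3 (442) [LIFO — newest first]: 222 @ $14.40 + 55 @ $15.60 + 141 @ $12.50 + 24 @ $15.65 = $6,192.90
Total COGS = $4,422.50 + $4,656.80 + $6,192.90 = $15,272.20
Ending inventory: 41 @ $16.45 + 37 @ $15.65 = $1,253.50
Check: goods available $16,525.70 = COGS $15,272.20 + ending $1,253.50

COGS = $15,272.20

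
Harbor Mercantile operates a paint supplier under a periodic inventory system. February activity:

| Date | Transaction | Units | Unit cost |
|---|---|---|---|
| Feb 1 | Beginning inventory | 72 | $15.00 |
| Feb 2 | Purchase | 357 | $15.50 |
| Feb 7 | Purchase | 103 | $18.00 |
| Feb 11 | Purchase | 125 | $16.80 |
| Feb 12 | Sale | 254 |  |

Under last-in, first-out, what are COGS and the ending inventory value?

COGS = $4,357.00; ending inventory = $6,210.50

Feb 12, 254 sold [LIFO — newest first]: 125 @ $16.80 + 103 @ $18.00 + 26 @ $15.50 = $4,357.00
Ending inventory: 72 @ $15.00 + 331 @ $15.50 = $6,210.50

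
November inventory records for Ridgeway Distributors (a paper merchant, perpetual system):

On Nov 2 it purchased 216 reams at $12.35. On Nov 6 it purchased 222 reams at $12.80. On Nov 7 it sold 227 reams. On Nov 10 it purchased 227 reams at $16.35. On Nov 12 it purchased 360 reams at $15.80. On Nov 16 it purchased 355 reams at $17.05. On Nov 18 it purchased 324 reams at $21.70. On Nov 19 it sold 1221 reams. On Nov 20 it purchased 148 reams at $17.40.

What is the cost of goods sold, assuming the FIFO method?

COGS = $22,437.00

Nov 7, 227 sold [FIFO — oldest first]: 216 @ $12.35 + 11 @ $12.80 = $2,808.40
Nov 19, 1221 sold [FIFO — oldest first]: 211 @ $12.80 + 227 @ $16.35 + 360 @ $15.80 + 355 @ $17.05 + 68 @ $21.70 = $19,628.60
Total COGS = $2,808.40 + $19,628.60 = $22,437.00
Ending inventory: 256 @ $21.70 + 148 @ $17.40 = $8,130.40
Check: goods available $30,567.40 = COGS $22,437.00 + ending $8,130.40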